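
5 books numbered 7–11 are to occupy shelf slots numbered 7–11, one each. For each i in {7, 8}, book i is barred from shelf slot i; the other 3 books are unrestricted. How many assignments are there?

Let Aᵢ (for i ∈ {7, 8}) be the placements that put book i in its forbidden shelf slot. Any j of these fix j positions, leaving (5−j)! ways to fill the rest, and there are C(2,j) ways to pick which j.
By inclusion–exclusion, the number of valid placements is Σ_{j=0}^{2} (−1)^j C(2,j)·(5−j)!.
Computing: 120 − 48 + 6 = 78.

78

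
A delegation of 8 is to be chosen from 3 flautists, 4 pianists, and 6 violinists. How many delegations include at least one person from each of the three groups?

Total 8-person selections from all 13: C(13,8) = 1287.
Subtract selections that omit an entire group: no flautists → C(10,8) = 45; no pianists → C(9,8) = 9; no violinists → C(7,8) = 0.
Add back selections omitting two groups (i.e. drawn from a single group): C(3,8) + C(4,8) + C(6,8) = 0.
By inclusion–exclusion: 1287 − 54 + 0 = 1233.

1233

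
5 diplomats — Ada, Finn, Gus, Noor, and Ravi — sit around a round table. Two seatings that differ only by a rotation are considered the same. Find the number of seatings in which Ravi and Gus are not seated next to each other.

12

Without the restriction there are (4)! = 24 seatings.
Seatings with Ravi beside Gus: treat them as a block with 2 internal orders, giving 2 × (3)! = 12.
Subtracting, 24 − 12 = 12.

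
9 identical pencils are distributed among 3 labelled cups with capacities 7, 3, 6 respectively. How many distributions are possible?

Ignoring the caps, the number of non-negative solutions to x_1+…+x_3 = 9 is C(11,2) = 55.
Subtract solutions that violate a single cap (substitute x_i' = x_i − (cap_i+1)): x_1 ≥ 8 gives C(3,2) = 3; x_2 ≥ 4 gives C(7,2) = 21; x_3 ≥ 7 gives C(4,2) = 6. Together 30.
No two caps can be exceeded simultaneously, so the pair terms are all 0.
By inclusion–exclusion the count is 55 − 30 + 0 = 25.

25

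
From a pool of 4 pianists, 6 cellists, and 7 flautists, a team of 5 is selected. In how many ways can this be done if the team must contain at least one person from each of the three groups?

4214

With no constraint there are C(17,5) = 6188 possible selections.
Subtract selections that omit an entire group: no pianists → C(13,5) = 1287; no cellists → C(11,5) = 462; no flautists → C(10,5) = 252.
Add back selections omitting two groups (i.e. drawn from a single group): C(4,5) + C(6,5) + C(7,5) = 27.
By inclusion–exclusion: 6188 − 2001 + 27 = 4214.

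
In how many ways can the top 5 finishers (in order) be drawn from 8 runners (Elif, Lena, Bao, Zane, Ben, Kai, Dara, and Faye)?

6720

This is an ordered selection of 5 from 8: P(8,5).
That gives 8 × 7 × 6 × 5 × 4 = 6720.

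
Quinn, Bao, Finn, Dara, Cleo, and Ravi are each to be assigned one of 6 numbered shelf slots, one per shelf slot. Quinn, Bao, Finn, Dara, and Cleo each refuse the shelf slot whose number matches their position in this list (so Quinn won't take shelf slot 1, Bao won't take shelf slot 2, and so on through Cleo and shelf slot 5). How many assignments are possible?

309

Let Aᵢ (for 1 ≤ i ≤ 5) be the placements that put person i in their forbidden shelf slot. Any j of these fix j positions, leaving (6−j)! ways to fill the rest, and there are C(5,j) ways to pick which j.
By inclusion–exclusion, the number of valid placements is Σ_{j=0}^{5} (−1)^j C(5,j)·(6−j)!.
Computing: 720 − 600 + 240 − 60 + 10 − 1 = 309.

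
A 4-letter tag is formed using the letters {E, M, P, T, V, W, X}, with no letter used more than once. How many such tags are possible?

840

Choose and order 4 of the 7 symbols: the first letter has 7 options, the next 6, then 5, 4.
7 × 6 × 5 × 4 = 840.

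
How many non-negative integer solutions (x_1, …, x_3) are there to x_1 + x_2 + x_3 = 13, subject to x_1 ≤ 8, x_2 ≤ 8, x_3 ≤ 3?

By stars and bars, unrestricted non-negative solutions to x_1+…+x_3 = 13 number C(13+2,2) = 105.
Subtract solutions that violate a single cap (substitute x_i' = x_i − (cap_i+1)): x_1 ≥ 9 gives C(6,2) = 15; x_2 ≥ 9 gives C(6,2) = 15; x_3 ≥ 4 gives C(11,2) = 55. Together 85.
Add back pairs where two caps are both exceeded: 0 + 1 + 1 = 2.
By inclusion–exclusion the count is 105 − 85 + 2 = 22.

22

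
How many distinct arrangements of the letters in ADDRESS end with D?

360

Fix D in the last position and arrange the remaining 6 letters.
Those 6 letters have S appearing twice, giving (6)!/(2!) = 360.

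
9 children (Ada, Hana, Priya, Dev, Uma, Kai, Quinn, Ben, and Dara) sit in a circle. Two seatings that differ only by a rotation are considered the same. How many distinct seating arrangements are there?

Fix one person's seat to break rotational symmetry; the remaining 8 people can be arranged in (8)! = 40320 ways.

40320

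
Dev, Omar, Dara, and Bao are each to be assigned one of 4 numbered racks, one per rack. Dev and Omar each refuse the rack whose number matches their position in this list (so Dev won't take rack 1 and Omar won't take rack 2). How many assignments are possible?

14

Let Aᵢ (for i ∈ {1, 2}) be the placements that put person i in their forbidden rack. Any j of these fix j positions, leaving (4−j)! ways to fill the rest, and there are C(2,j) ways to pick which j.
By inclusion–exclusion, the number of valid placements is Σ_{j=0}^{2} (−1)^j C(2,j)·(4−j)!.
Computing: 24 − 12 + 2 = 14.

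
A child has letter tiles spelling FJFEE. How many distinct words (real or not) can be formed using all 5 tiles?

FJFEE has 5 letters with E appearing twice and F appearing twice.
Dividing 5! = 120 by 2!·2! = 4 for the repeated letters gives 30.

30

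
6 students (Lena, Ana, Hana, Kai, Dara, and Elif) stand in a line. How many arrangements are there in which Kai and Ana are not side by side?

480

There are 6! = 720 arrangements in all. If Kai and Ana are adjacent, merging them into one block gives 2·(5)! = 240 arrangements.
Complementary counting: 720 − 240 = 480.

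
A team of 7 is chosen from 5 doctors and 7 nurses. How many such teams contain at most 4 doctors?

771

Split by how many doctors are chosen (0 through 4).
Sum: C(5,0)·C(7,7) + C(5,1)·C(7,6) + C(5,2)·C(7,5) + C(5,3)·C(7,4) + C(5,4)·C(7,3) = 1 + 35 + 210 + 350 + 175 = 771.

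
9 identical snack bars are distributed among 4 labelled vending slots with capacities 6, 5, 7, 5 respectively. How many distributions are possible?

166

Ignoring the caps, the number of non-negative solutions to x_1+…+x_4 = 9 is C(12,3) = 220.
Subtract solutions that violate a single cap (substitute x_i' = x_i − (cap_i+1)): x_1 ≥ 7 gives C(5,3) = 10; x_2 ≥ 6 gives C(6,3) = 20; x_3 ≥ 8 gives C(4,3) = 4; x_4 ≥ 6 gives C(6,3) = 20. Together 54.
No two caps can be exceeded simultaneously, so the pair terms are all 0.
By inclusion–exclusion the count is 220 − 54 + 0 = 166.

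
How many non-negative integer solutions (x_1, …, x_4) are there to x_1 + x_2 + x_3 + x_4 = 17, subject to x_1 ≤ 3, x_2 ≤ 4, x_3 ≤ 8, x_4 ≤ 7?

51

Ignoring the caps, the number of non-negative solutions to x_1+…+x_4 = 17 is C(20,3) = 1140.
Subtract solutions that violate a single cap (substitute x_i' = x_i − (cap_i+1)): x_1 ≥ 4 gives C(16,3) = 560; x_2 ≥ 5 gives C(15,3) = 455; x_3 ≥ 9 gives C(11,3) = 165; x_4 ≥ 8 gives C(12,3) = 220. Together 1400.
Add back pairs where two caps are both exceeded: 165 + 35 + 56 + 20 + 35 + 1 = 312.
Subtract triples: 0 + 1 + 0 + 0 = 1.
By inclusion–exclusion the count is 1140 − 1400 + 312 − 1 = 51.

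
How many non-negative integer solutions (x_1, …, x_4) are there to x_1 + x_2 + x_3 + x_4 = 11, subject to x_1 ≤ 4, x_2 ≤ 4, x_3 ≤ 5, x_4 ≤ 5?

By stars and bars, unrestricted non-negative solutions to x_1+…+x_4 = 11 number C(11+3,3) = 364.
Subtract solutions that violate a single cap (substitute x_i' = x_i − (cap_i+1)): x_1 ≥ 5 gives C(9,3) = 84; x_2 ≥ 5 gives C(9,3) = 84; x_3 ≥ 6 gives C(8,3) = 56; x_4 ≥ 6 gives C(8,3) = 56. Together 280.
Add back pairs where two caps are both exceeded: 4 + 1 + 1 + 1 + 1 + 0 = 8.
By inclusion–exclusion the count is 364 − 280 + 8 = 92.

92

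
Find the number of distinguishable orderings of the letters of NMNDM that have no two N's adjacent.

Total arrangements of NMNDM: 5!/(2!·2!) = 30.
Arrangements with the N's together: treat NN as one letter, giving (4)!/(2!) = 12.
Hence 30 − 12 = 18.

18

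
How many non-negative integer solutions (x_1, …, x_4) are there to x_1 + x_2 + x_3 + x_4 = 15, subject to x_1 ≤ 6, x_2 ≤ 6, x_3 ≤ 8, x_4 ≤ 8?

322

Ignoring the caps, the number of non-negative solutions to x_1+…+x_4 = 15 is C(18,3) = 816.
Subtract solutions that violate a single cap (substitute x_i' = x_i − (cap_i+1)): x_1 ≥ 7 gives C(11,3) = 165; x_2 ≥ 7 gives C(11,3) = 165; x_3 ≥ 9 gives C(9,3) = 84; x_4 ≥ 9 gives C(9,3) = 84. Together 498.
Add back pairs where two caps are both exceeded: 4 + 0 + 0 + 0 + 0 + 0 = 4.
By inclusion–exclusion the count is 816 − 498 + 4 = 322.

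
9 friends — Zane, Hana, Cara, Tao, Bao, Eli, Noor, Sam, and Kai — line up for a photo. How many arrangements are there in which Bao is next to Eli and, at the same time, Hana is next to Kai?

Treat {Bao,Eli} as one block (2 orders) and {Hana,Kai} as another (2 orders).
That leaves 7 units to arrange: 2 × 2 × 7! = 4 × 5040 = 20160.

20160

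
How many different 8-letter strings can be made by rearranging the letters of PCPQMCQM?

Letter multiplicities in PCPQMCQM: C×2, M×2, P×2, Q×2.
Dividing 8! = 40320 by 2!·2!·2!·2! = 16 for the repeated letters gives 2520.

2520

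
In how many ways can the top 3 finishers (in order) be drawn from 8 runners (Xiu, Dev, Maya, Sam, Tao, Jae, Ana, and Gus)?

336

There are 8 choices for 1st place, 7 for 2nd, and 6 for 3rd.
That gives 8 × 7 × 6 = 336.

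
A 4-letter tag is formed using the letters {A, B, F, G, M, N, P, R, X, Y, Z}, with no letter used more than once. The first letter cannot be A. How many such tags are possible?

7200

The first letter has 11−1 = 10 choices (anything except A).
The remaining 3 letters are filled from the other 10 symbols without repetition: 10 × 9 × 8 = 720.
Total: 10 × 720 = 7200.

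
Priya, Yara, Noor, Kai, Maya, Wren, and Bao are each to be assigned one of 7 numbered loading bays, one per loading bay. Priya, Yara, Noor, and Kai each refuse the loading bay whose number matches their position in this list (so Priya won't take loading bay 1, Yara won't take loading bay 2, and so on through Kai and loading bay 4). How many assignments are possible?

Let Aᵢ (for 1 ≤ i ≤ 4) be the placements that put person i in their forbidden loading bay. Any j of these fix j positions, leaving (7−j)! ways to fill the rest, and there are C(4,j) ways to pick which j.
By inclusion–exclusion, the number of valid placements is Σ_{j=0}^{4} (−1)^j C(4,j)·(7−j)!.
Computing: 5040 − 2880 + 720 − 96 + 6 = 2790.

2790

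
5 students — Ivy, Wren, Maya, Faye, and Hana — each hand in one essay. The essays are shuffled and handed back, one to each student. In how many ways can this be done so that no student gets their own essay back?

Count assignments avoiding every fixed point. For any j of the 5 students fixed to their own essay, the other 5−j can be arranged in (5−j)! ways.
By inclusion–exclusion this is Σ_{j=0}^{5} (−1)^j C(5,j)·(5−j)!.
Computing: 120 − 120 + 60 − 20 + 5 − 1 = 44.

44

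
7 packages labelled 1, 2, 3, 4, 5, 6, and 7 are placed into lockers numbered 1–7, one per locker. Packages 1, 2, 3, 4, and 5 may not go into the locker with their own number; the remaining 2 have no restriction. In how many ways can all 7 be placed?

2428

Let Aᵢ (for 1 ≤ i ≤ 5) be the placements that put package i in its forbidden locker. Any j of these fix j positions, leaving (7−j)! ways to fill the rest, and there are C(5,j) ways to pick which j.
By inclusion–exclusion, the number of valid placements is Σ_{j=0}^{5} (−1)^j C(5,j)·(7−j)!.
Computing: 5040 − 3600 + 1200 − 240 + 30 − 2 = 2428.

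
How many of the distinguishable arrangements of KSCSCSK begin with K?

60

With the first slot taken by K, it remains to arrange the other 6 letters (SCSCSK).
Those 6 letters have C appearing twice and S appearing 3 times, giving (6)!/(3!·2!) = 60.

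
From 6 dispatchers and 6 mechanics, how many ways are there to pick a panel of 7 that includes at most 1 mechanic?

Split by how many mechanics are chosen (0 through 1).
Sum: C(6,0)·C(6,7) + C(6,1)·C(6,6) = 0 + 6 = 6.

6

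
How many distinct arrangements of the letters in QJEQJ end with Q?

Fix Q in the last position and arrange the remaining 4 letters.
Those 4 letters have J appearing twice, giving (4)!/(2!) = 12.

12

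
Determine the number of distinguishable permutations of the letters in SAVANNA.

420

The 7 letters of SAVANNA have repeats: A appearing 3 times and N appearing twice.
The number of distinct arrangements is 7!/(3!·2!) = 5040/12 = 420.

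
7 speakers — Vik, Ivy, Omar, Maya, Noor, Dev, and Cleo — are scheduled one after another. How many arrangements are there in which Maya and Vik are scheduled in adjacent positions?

Place the 5 others and the Maya-Vik pair as 6 objects in a line; the pair has 2 internal arrangements.
That gives 2 × 6! = 2 × 720 = 1440.

1440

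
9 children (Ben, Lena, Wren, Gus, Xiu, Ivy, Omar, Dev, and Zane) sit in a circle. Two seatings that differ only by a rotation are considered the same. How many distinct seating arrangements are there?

40320

Seat Ben anywhere (absorbing the rotational symmetry), then permute the other 8: (8)! = 40320.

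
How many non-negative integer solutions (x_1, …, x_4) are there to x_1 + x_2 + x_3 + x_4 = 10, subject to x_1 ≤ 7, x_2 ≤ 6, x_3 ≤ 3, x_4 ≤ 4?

120

By stars and bars, unrestricted non-negative solutions to x_1+…+x_4 = 10 number C(10+3,3) = 286.
Subtract solutions that violate a single cap (substitute x_i' = x_i − (cap_i+1)): x_1 ≥ 8 gives C(5,3) = 10; x_2 ≥ 7 gives C(6,3) = 20; x_3 ≥ 4 gives C(9,3) = 84; x_4 ≥ 5 gives C(8,3) = 56. Together 170.
Add back pairs where two caps are both exceeded: 0 + 0 + 0 + 0 + 0 + 4 = 4.
By inclusion–exclusion the count is 286 − 170 + 4 = 120.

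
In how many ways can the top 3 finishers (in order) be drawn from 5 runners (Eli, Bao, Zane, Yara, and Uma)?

60

This is an ordered selection of 3 from 5: P(5,3).
That gives 5 × 4 × 3 = 60.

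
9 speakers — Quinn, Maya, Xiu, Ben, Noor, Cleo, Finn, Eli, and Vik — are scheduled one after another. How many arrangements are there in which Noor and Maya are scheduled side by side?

80640

Glue Noor and Maya into one block (2 internal orders), leaving 8 units to arrange in a row.
That gives 2 × 8! = 2 × 40320 = 80640.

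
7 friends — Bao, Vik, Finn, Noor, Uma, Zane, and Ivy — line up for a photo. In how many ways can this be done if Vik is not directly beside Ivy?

Of the 7! = 5040 arrangements, those with Vik and Ivy adjacent number 2 × 6! = 1440 (treat the pair as a block with 2 internal orders).
So 5040 − 1440 = 3600 arrangements keep them apart.

3600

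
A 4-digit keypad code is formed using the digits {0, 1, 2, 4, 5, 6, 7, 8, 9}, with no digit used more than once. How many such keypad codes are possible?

With no repetition, fill the 4 digits in order: 9 choices, then 8, down to 6.
9 × 8 × 7 × 6 = 3024.

3024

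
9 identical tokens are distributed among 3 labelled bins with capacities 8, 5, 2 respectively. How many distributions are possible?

Ignoring the caps, the number of non-negative solutions to x_1+…+x_3 = 9 is C(11,2) = 55.
Subtract solutions that violate a single cap (substitute x_i' = x_i − (cap_i+1)): x_1 ≥ 9 gives C(2,2) = 1; x_2 ≥ 6 gives C(5,2) = 10; x_3 ≥ 3 gives C(8,2) = 28. Together 39.
Add back pairs where two caps are both exceeded: 0 + 0 + 1 = 1.
By inclusion–exclusion the count is 55 − 39 + 1 = 17.

17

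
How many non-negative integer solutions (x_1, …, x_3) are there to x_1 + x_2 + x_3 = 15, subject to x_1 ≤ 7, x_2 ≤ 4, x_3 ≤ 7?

10

By stars and bars, unrestricted non-negative solutions to x_1+…+x_3 = 15 number C(15+2,2) = 136.
Subtract solutions that violate a single cap (substitute x_i' = x_i − (cap_i+1)): x_1 ≥ 8 gives C(9,2) = 36; x_2 ≥ 5 gives C(12,2) = 66; x_3 ≥ 8 gives C(9,2) = 36. Together 138.
Add back pairs where two caps are both exceeded: 6 + 0 + 6 = 12.
By inclusion–exclusion the count is 136 − 138 + 12 = 10.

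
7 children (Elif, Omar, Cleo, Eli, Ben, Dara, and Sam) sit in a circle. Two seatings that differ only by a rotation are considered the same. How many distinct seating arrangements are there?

720

Seat Elif anywhere (absorbing the rotational symmetry), then permute the other 6: (6)! = 720.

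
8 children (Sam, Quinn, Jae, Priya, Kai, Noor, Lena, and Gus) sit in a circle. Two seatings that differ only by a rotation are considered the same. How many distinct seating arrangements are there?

Fix one person's seat to break rotational symmetry; the remaining 7 people can be arranged in (7)! = 5040 ways.

5040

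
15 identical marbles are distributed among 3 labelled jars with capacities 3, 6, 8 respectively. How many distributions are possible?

Ignoring the caps, the number of non-negative solutions to x_1+…+x_3 = 15 is C(17,2) = 136.
Subtract solutions that violate a single cap (substitute x_i' = x_i − (cap_i+1)): x_1 ≥ 4 gives C(13,2) = 78; x_2 ≥ 7 gives C(10,2) = 45; x_3 ≥ 9 gives C(8,2) = 28. Together 151.
Add back pairs where two caps are both exceeded: 15 + 6 + 0 = 21.
By inclusion–exclusion the count is 136 − 151 + 21 = 6.

6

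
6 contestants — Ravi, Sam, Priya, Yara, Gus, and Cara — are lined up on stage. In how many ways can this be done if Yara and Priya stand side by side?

Treat {Yara, Priya} as a single unit. There are 5 units to order, and the pair itself can be ordered 2 ways.
So the count is 2·(5)! = 240.

240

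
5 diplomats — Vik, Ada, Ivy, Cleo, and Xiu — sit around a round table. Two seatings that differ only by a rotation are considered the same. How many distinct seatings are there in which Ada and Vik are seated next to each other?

12

Treat {Ada, Vik} as one unit (2 internal orders) and seat the resulting 4 units around the table: (3)! circular arrangements.
So 2 × (3)! = 2 × 6 = 12.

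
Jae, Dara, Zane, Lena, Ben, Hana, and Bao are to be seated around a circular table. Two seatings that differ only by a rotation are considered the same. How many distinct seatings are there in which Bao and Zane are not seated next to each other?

480

All circular seatings of 7 people number (6)! = 720.
Those with Bao next to Zane: fuse the pair into one unit and seat 6 units around a circle — 2·(5)! = 240.
Subtracting, 720 − 240 = 480.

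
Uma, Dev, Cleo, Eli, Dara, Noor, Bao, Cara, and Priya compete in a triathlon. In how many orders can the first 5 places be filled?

15120

There are 9 choices for 1st place, 8 for 2nd, and so on down to 5 for position 5.
That gives 9 × 8 × 7 × 6 × 5 = 15120.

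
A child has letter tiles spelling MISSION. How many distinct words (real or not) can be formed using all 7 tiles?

1260

The 7 letters of MISSION have repeats: I appearing twice and S appearing twice.
The number of distinct arrangements is 7!/(2!·2!) = 5040/4 = 1260.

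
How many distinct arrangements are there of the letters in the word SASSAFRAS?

The 9 letters of SASSAFRAS have repeats: A appearing 3 times and S appearing 4 times.
So there are 9! / (4!·3!) = 2520 distinguishable arrangements.

2520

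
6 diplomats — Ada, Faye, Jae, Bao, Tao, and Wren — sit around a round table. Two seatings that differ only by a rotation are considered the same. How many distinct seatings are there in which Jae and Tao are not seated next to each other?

Without the restriction there are (5)! = 120 seatings.
Those with Jae next to Tao: fuse the pair into one unit and seat 5 units around a circle — 2·(4)! = 48.
Subtracting, 120 − 48 = 72.

72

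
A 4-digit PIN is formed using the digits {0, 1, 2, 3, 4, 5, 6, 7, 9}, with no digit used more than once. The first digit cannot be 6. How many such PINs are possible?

The first digit has 9−1 = 8 choices (anything except 6).
The remaining 3 digits are filled from the other 8 symbols without repetition: 8 × 7 × 6 = 336.
Total: 8 × 336 = 2688.

2688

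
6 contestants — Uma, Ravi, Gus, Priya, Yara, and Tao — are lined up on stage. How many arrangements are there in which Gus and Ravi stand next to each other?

Glue Gus and Ravi into one block (2 internal orders), leaving 5 units to arrange in a row.
That gives 2 × 5! = 2 × 120 = 240.

240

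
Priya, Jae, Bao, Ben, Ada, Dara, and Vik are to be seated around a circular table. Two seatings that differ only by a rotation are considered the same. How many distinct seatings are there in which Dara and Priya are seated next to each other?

240

Glue Dara and Priya into a block (2 internal orders). Seating 6 units around a circle gives (5)! arrangements.
So 2 × (5)! = 2 × 120 = 240.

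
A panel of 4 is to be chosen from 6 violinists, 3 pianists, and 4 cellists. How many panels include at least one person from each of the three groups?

360

Unrestricted: C(13,4) = 715 ways to pick any 4 of the 13.
Subtract selections that omit an entire group: no violinists → C(7,4) = 35; no pianists → C(10,4) = 210; no cellists → C(9,4) = 126.
Add back selections omitting two groups (i.e. drawn from a single group): C(6,4) + C(3,4) + C(4,4) = 16.
By inclusion–exclusion: 715 − 371 + 16 = 360.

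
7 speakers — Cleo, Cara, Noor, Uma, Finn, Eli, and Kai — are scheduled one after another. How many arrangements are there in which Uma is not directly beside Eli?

3600

There are 7! = 5040 arrangements in all. If Uma and Eli are adjacent, merging them into one block gives 2·(6)! = 1440 arrangements.
So 5040 − 1440 = 3600 arrangements keep them apart.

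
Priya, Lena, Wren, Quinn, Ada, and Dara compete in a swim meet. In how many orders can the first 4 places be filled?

There are 6 choices for 1st place, 5 for 2nd, and so on down to 3 for position 4.
That gives 6 × 5 × 4 × 3 = 360.

360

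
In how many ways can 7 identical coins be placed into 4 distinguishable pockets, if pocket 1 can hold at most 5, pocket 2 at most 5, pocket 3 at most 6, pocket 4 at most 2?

Without the upper bounds there are C(10,3) = 120 ways to split 7 among 4 pockets.
Subtract solutions that violate a single cap (substitute x_i' = x_i − (cap_i+1)): x_1 ≥ 6 gives C(4,3) = 4; x_2 ≥ 6 gives C(4,3) = 4; x_3 ≥ 7 gives C(3,3) = 1; x_4 ≥ 3 gives C(7,3) = 35. Together 44.
No two caps can be exceeded simultaneously, so the pair terms are all 0.
By inclusion–exclusion the count is 120 − 44 + 0 = 76.

76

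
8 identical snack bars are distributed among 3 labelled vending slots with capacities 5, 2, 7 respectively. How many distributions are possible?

17

By stars and bars, unrestricted non-negative solutions to x_1+…+x_3 = 8 number C(8+2,2) = 45.
Subtract solutions that violate a single cap (substitute x_i' = x_i − (cap_i+1)): x_1 ≥ 6 gives C(4,2) = 6; x_2 ≥ 3 gives C(7,2) = 21; x_3 ≥ 8 gives C(2,2) = 1. Together 28.
No two caps can be exceeded simultaneously, so the pair terms are all 0.
By inclusion–exclusion the count is 45 − 28 + 0 = 17.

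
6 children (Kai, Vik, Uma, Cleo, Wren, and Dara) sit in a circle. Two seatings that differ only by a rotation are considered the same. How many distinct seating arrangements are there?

Seat Kai anywhere (absorbing the rotational symmetry), then permute the other 5: (5)! = 120.

120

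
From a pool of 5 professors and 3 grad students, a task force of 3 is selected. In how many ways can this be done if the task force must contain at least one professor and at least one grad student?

Total 3-person selections from all 8: C(8,3) = 56.
Subtract selections that omit an entire group: no professors → C(3,3) = 1; no grad students → C(5,3) = 10.
Both groups omitted at once is impossible, so 56 − 11 = 45.

45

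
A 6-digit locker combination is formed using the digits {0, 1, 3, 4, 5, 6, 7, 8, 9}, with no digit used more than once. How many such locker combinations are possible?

60480

Choose and order 6 of the 9 symbols: the first digit has 9 options, the next 8, and so on down to 4.
9 × 8 × 7 × 6 × 5 × 4 = 60480.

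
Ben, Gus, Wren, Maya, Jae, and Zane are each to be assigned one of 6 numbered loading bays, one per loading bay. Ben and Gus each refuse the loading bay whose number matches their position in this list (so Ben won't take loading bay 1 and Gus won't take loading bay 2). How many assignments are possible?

Let Aᵢ (for i ∈ {1, 2}) be the placements that put person i in their forbidden loading bay. Any j of these fix j positions, leaving (6−j)! ways to fill the rest, and there are C(2,j) ways to pick which j.
By inclusion–exclusion, the number of valid placements is Σ_{j=0}^{2} (−1)^j C(2,j)·(6−j)!.
Computing: 720 − 240 + 24 = 504.

504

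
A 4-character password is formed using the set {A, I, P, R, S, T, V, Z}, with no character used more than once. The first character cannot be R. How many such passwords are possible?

1470

The first character has 8−1 = 7 choices (anything except R).
The remaining 3 characters are filled from the other 7 symbols without repetition: 7 × 6 × 5 = 210.
Total: 7 × 210 = 1470.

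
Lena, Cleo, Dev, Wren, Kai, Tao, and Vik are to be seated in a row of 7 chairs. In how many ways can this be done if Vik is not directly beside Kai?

Of the 7! = 5040 arrangements, those with Vik and Kai adjacent number 2 × 6! = 1440 (treat the pair as a block with 2 internal orders).
So 5040 − 1440 = 3600 arrangements keep them apart.

3600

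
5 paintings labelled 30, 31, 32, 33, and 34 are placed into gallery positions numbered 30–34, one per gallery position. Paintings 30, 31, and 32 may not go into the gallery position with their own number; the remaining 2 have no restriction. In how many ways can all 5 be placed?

Let Aᵢ (for i ∈ {30, 31, 32}) be the placements that put painting i in its forbidden gallery position. Any j of these fix j positions, leaving (5−j)! ways to fill the rest, and there are C(3,j) ways to pick which j.
By inclusion–exclusion, the number of valid placements is Σ_{j=0}^{3} (−1)^j C(3,j)·(5−j)!.
Computing: 120 − 72 + 18 − 2 = 64.

64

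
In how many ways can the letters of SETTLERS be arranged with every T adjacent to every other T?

1260

Treat the 2 copies of T as a single block. The multiset to arrange is then {TT, E, E, L, R, S, S}, 7 items in all.
That gives (7)!/(2!·2!) = 1260 arrangements.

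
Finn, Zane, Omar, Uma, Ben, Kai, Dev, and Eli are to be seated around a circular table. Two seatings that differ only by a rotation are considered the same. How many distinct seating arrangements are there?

5040

Around a circle, 8 distinct people have 8!/8 = (7)! = 5040 rotationally distinct seatings.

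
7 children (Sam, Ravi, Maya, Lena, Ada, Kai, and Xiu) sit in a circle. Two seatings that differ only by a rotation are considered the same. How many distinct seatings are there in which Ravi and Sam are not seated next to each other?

All circular seatings of 7 people number (6)! = 720.
Those with Ravi next to Sam: fuse the pair into one unit and seat 6 units around a circle — 2·(5)! = 240.
Subtracting, 720 − 240 = 480.

480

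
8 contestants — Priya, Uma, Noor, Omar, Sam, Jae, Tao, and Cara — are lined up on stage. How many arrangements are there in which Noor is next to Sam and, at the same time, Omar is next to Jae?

2880

Treat {Noor,Sam} as one block (2 orders) and {Omar,Jae} as another (2 orders).
That leaves 6 units to arrange: 2 × 2 × 6! = 4 × 720 = 2880.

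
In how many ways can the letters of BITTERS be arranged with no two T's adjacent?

1800

Total arrangements of BITTERS: 7!/(2!) = 2520.
If the two T's are adjacent, glue them into one block, leaving 6 items to arrange: (6)! = 720 ways.
Subtracting, 2520 − 720 = 1800 arrangements keep the T's apart.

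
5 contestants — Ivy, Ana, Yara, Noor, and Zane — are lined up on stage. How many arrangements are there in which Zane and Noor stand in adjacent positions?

48

Glue Zane and Noor into one block (2 internal orders), leaving 4 units to arrange in a row.
That gives 2 × 4! = 2 × 24 = 48.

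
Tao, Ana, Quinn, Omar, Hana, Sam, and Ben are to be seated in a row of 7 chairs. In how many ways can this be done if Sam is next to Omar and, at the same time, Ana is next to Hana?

480

Treat {Sam,Omar} as one block (2 orders) and {Ana,Hana} as another (2 orders).
That leaves 5 units to arrange: 2 × 2 × 5! = 4 × 120 = 480.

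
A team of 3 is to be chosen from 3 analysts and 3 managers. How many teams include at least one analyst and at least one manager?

18

With no constraint there are C(6,3) = 20 possible selections.
Selections missing a whole group: no analysts → C(3,3) = 1; no managers → C(3,3) = 1.
Both groups omitted at once is impossible, so 20 − 2 = 18.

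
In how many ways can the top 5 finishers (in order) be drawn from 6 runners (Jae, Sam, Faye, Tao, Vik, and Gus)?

This is an ordered selection of 5 from 6: P(6,5).
That gives 6 × 5 × 4 × 3 × 2 = 720.

720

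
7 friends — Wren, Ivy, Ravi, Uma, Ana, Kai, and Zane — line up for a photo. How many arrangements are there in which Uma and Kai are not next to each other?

There are 7! = 5040 arrangements in all. If Uma and Kai are adjacent, merging them into one block gives 2·(6)! = 1440 arrangements.
Complementary counting: 5040 − 1440 = 3600.

3600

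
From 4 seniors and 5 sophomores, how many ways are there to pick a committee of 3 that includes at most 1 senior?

50

Split by how many seniors are chosen (0 through 1).
Sum: C(4,0)·C(5,3) + C(4,1)·C(5,2) = 10 + 40 = 50.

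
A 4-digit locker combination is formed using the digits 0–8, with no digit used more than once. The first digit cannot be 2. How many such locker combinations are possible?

2688

The first digit has 9−1 = 8 choices (anything except 2).
The remaining 3 digits are filled from the other 8 symbols without repetition: 8 × 7 × 6 = 336.
Total: 8 × 336 = 2688.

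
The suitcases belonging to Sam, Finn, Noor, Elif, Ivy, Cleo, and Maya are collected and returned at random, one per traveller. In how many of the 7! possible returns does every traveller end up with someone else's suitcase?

1854

Let Aᵢ be the assignments in which traveller i gets their own suitcase. We want the size of the complement of A₁∪…∪A_7.
By inclusion–exclusion this is Σ_{j=0}^{7} (−1)^j C(7,j)·(7−j)!.
Computing: 5040 − 5040 + 2520 − 840 + 210 − 42 + 7 − 1 = 1854.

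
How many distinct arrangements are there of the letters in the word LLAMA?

30

Letter multiplicities in LLAMA: A×2, L×2, M×1.
The number of distinct arrangements is 5!/(2!·2!) = 120/4 = 30.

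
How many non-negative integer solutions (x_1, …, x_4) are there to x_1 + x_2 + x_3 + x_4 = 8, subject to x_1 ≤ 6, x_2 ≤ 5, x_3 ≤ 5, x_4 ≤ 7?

140

Ignoring the caps, the number of non-negative solutions to x_1+…+x_4 = 8 is C(11,3) = 165.
Subtract solutions that violate a single cap (substitute x_i' = x_i − (cap_i+1)): x_1 ≥ 7 gives C(4,3) = 4; x_2 ≥ 6 gives C(5,3) = 10; x_3 ≥ 6 gives C(5,3) = 10; x_4 ≥ 8 gives C(3,3) = 1. Together 25.
No two caps can be exceeded simultaneously, so the pair terms are all 0.
By inclusion–exclusion the count is 165 − 25 + 0 = 140.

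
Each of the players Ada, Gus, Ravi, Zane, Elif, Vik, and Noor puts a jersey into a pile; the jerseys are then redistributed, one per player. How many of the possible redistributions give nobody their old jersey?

1854

This is the derangement count D_7: permutations of 7 items with no fixed point.
By inclusion–exclusion this is Σ_{j=0}^{7} (−1)^j C(7,j)·(7−j)!.
Computing: 5040 − 5040 + 2520 − 840 + 210 − 42 + 7 − 1 = 1854.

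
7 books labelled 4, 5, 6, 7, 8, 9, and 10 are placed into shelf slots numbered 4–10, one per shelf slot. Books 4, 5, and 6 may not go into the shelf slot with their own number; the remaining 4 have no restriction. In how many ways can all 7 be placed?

Let Aᵢ (for i ∈ {4, 5, 6}) be the placements that put book i in its forbidden shelf slot. Any j of these fix j positions, leaving (7−j)! ways to fill the rest, and there are C(3,j) ways to pick which j.
By inclusion–exclusion, the number of valid placements is Σ_{j=0}^{3} (−1)^j C(3,j)·(7−j)!.
Computing: 5040 − 2160 + 360 − 24 = 3216.

3216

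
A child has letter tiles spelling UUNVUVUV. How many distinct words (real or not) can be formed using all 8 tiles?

UUNVUVUV has 8 letters with U appearing 4 times and V appearing 3 times.
Dividing 8! = 40320 by 4!·3! = 144 for the repeated letters gives 280.

280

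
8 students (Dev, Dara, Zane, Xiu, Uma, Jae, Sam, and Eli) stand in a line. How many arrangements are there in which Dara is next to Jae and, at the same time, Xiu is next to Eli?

2880

Treat {Dara,Jae} as one block (2 orders) and {Xiu,Eli} as another (2 orders).
That leaves 6 units to arrange: 2 × 2 × 6! = 4 × 720 = 2880.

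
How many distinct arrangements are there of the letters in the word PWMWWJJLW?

The 9 letters of PWMWWJJLW have repeats: J appearing twice and W appearing 4 times.
So there are 9! / (4!·2!) = 7560 distinguishable arrangements.

7560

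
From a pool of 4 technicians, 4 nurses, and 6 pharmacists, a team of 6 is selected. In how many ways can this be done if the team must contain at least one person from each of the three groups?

2556

Unrestricted: C(14,6) = 3003 ways to pick any 6 of the 14.
Subtract selections that omit an entire group: no technicians → C(10,6) = 210; no nurses → C(10,6) = 210; no pharmacists → C(8,6) = 28.
Add back selections omitting two groups (i.e. drawn from a single group): C(4,6) + C(4,6) + C(6,6) = 1.
By inclusion–exclusion: 3003 − 448 + 1 = 2556.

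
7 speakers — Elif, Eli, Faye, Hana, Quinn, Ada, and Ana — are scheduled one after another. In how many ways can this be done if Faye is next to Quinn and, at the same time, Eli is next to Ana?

480

Treat {Faye,Quinn} as one block (2 orders) and {Eli,Ana} as another (2 orders).
That leaves 5 units to arrange: 2 × 2 × 5! = 4 × 120 = 480.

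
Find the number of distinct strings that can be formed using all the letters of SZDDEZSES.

Letter multiplicities in SZDDEZSES: D×2, E×2, S×3, Z×2.
So there are 9! / (3!·2!·2!·2!) = 7560 distinguishable arrangements.

7560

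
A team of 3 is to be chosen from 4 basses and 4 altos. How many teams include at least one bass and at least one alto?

48

Unrestricted: C(8,3) = 56 ways to pick any 3 of the 8.
Subtract selections that omit an entire group: no basses → C(4,3) = 4; no altos → C(4,3) = 4.
Both groups omitted at once is impossible, so 56 − 8 = 48.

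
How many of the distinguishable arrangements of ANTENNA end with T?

60

Fix T in the last position and arrange the remaining 6 letters.
Those 6 letters have A appearing twice and N appearing 3 times, giving (6)!/(3!·2!) = 60.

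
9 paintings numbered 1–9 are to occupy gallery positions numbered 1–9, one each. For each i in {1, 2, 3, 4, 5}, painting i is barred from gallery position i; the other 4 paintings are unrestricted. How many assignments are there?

205056

Let Aᵢ (for 1 ≤ i ≤ 5) be the placements that put painting i in its forbidden gallery position. Any j of these fix j positions, leaving (9−j)! ways to fill the rest, and there are C(5,j) ways to pick which j.
By inclusion–exclusion, the number of valid placements is Σ_{j=0}^{5} (−1)^j C(5,j)·(9−j)!.
Computing: 362880 − 201600 + 50400 − 7200 + 600 − 24 = 205056.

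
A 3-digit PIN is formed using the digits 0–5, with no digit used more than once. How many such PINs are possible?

120

This is a permutation of 3 out of 6: P(6,3) = 6!/3!.
6 × 5 × 4 = 120.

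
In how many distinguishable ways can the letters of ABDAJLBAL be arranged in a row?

15120

The 9 letters of ABDAJLBAL have repeats: A appearing 3 times, B appearing twice, and L appearing twice.
Dividing 9! = 362880 by 3!·2!·2! = 24 for the repeated letters gives 15120.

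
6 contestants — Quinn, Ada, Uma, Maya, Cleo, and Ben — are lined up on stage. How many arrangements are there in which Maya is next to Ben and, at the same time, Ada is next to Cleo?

Treat {Maya,Ben} as one block (2 orders) and {Ada,Cleo} as another (2 orders).
That leaves 4 units to arrange: 2 × 2 × 4! = 4 × 24 = 96.

96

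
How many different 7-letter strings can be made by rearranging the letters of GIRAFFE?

GIRAFFE has 7 letters with F appearing twice.
So there are 7! / (2!) = 2520 distinguishable arrangements.

2520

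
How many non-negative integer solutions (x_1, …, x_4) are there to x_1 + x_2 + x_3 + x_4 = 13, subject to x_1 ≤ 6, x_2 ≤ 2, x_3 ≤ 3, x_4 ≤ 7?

Without the upper bounds there are C(16,3) = 560 ways to split 13 among 4 variables.
Subtract solutions that violate a single cap (substitute x_i' = x_i − (cap_i+1)): x_1 ≥ 7 gives C(9,3) = 84; x_2 ≥ 3 gives C(13,3) = 286; x_3 ≥ 4 gives C(12,3) = 220; x_4 ≥ 8 gives C(8,3) = 56. Together 646.
Add back pairs where two caps are both exceeded: 20 + 10 + 0 + 84 + 10 + 4 = 128.
By inclusion–exclusion the count is 560 − 646 + 128 = 42.

42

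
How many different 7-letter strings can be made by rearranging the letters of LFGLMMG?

630

Letter multiplicities in LFGLMMG: F×1, G×2, L×2, M×2.
So there are 7! / (2!·2!·2!) = 630 distinguishable arrangements.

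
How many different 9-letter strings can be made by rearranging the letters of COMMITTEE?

45360

Letter multiplicities in COMMITTEE: C×1, E×2, I×1, M×2, O×1, T×2.
The number of distinct arrangements is 9!/(2!·2!·2!) = 362880/8 = 45360.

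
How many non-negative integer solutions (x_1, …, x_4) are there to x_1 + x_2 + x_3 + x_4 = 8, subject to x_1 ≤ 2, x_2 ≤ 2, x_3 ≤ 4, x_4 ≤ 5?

Ignoring the caps, the number of non-negative solutions to x_1+…+x_4 = 8 is C(11,3) = 165.
Subtract solutions that violate a single cap (substitute x_i' = x_i − (cap_i+1)): x_1 ≥ 3 gives C(8,3) = 56; x_2 ≥ 3 gives C(8,3) = 56; x_3 ≥ 5 gives C(6,3) = 20; x_4 ≥ 6 gives C(5,3) = 10. Together 142.
Add back pairs where two caps are both exceeded: 10 + 1 + 0 + 1 + 0 + 0 = 12.
By inclusion–exclusion the count is 165 − 142 + 12 = 35.

35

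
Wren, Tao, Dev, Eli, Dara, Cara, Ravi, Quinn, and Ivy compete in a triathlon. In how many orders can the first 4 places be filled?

There are 9 choices for 1st place, 8 for 2nd, and so on down to 6 for position 4.
That gives 9 × 8 × 7 × 6 = 3024.

3024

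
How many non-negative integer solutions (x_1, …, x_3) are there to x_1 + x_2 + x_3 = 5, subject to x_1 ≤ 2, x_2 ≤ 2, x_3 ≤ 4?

Ignoring the caps, the number of non-negative solutions to x_1+…+x_3 = 5 is C(7,2) = 21.
Subtract solutions that violate a single cap (substitute x_i' = x_i − (cap_i+1)): x_1 ≥ 3 gives C(4,2) = 6; x_2 ≥ 3 gives C(4,2) = 6; x_3 ≥ 5 gives C(2,2) = 1. Together 13.
No two caps can be exceeded simultaneously, so the pair terms are all 0.
By inclusion–exclusion the count is 21 − 13 + 0 = 8.

8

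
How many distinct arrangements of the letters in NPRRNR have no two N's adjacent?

40

Total arrangements of NPRRNR: 6!/(3!·2!) = 60.
If the two N's are adjacent, glue them into one block, leaving 5 items to arrange: (5)!/(3!) = 20 ways.
Hence 60 − 20 = 40.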